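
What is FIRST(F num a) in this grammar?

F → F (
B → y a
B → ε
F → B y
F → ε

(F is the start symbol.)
FIRST sets of the non-terminals involved (from the grammar, by fixed-point iteration):
  FIRST(F) = { '(', 'y', ε }

To compute FIRST(F num a), process the symbols left to right:
Symbol F is a non-terminal. Add FIRST(F) \ {ε} = { '(', 'y' }
F is nullable (ε ∈ FIRST(F)), continue to the next symbol.
Symbol num is a terminal. Add 'num' and stop.
FIRST(F num a) = { '(', 'num', 'y' }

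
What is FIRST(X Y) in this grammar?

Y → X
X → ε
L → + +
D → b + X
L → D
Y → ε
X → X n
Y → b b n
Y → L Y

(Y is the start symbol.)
{ '+', 'b', 'n', ε }

FIRST sets of the non-terminals involved (from the grammar, by fixed-point iteration):
  FIRST(X) = { 'n', ε }
  FIRST(Y) = { '+', 'b', 'n', ε }

To compute FIRST(X Y), process the symbols left to right:
Symbol X is a non-terminal. Add FIRST(X) \ {ε} = { 'n' }
X is nullable (ε ∈ FIRST(X)), continue to the next symbol.
Symbol Y is a non-terminal. Add FIRST(Y) \ {ε} = { '+', 'b', 'n' }
Y is nullable (ε ∈ FIRST(Y)), continue to the next symbol.
All symbols are nullable, so ε is in the result.
FIRST(X Y) = { '+', 'b', 'n', ε }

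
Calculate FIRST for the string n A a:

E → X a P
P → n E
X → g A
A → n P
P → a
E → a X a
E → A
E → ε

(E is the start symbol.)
{ 'n' }

To compute FIRST(n A a), process the symbols left to right:
Symbol n is a terminal. Add 'n' and stop.
FIRST(n A a) = { 'n' }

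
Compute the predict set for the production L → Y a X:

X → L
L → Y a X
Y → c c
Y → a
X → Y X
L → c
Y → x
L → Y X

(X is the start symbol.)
PREDICT(L → Y a X) = (FIRST(RHS) \ {ε}) ∪ (FOLLOW(L) if ε ∈ FIRST(RHS), i.e. RHS ⇒* ε)
FIRST(Y) = { 'a', 'c', 'x' }
FIRST(Y a X) = { 'a', 'c', 'x' }
ε ∉ FIRST(Y a X), so FOLLOW(L) is not added.
PREDICT(L → Y a X) = { 'a', 'c', 'x' }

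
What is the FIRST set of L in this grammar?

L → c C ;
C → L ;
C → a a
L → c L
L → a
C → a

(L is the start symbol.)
{ 'a', 'c' }

To compute FIRST(L), examine every production with L on the left-hand side, reading each right-hand side left to right until a non-nullable symbol is reached.

From L → c C ;:
  - c is a terminal: add 'c' and stop
From L → c L:
  - c is a terminal: add 'c' and stop
From L → a:
  - a is a terminal: add 'a' and stop

Collecting: FIRST(L) = { 'a', 'c' }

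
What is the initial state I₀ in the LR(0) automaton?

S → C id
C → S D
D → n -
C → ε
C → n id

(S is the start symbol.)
First, augment the grammar with S' → S
I₀ = CLOSURE({ [S' → . S] }):
  [S' → . S] has the dot before S: add [S → . C id]
  [S → . C id] has the dot before C: add [C → . S D], [C → .], [C → . n id]
No further items can be added.

I₀ = { [C → . S D], [C → . n id], [C → .], [S → . C id], [S' → . S] }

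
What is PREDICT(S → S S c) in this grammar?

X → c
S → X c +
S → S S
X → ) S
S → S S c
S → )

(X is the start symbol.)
PREDICT(S → S S c) = (FIRST(RHS) \ {ε}) ∪ (FOLLOW(S) if ε ∈ FIRST(RHS), i.e. RHS ⇒* ε)
FIRST(S) = { ')', 'c' }
FIRST(S S c) = { ')', 'c' }
ε ∉ FIRST(S S c), so FOLLOW(S) is not added.
PREDICT(S → S S c) = { ')', 'c' }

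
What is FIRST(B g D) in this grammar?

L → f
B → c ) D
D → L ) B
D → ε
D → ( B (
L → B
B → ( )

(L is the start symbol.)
{ '(', 'c' }

FIRST sets of the non-terminals involved (from the grammar, by fixed-point iteration):
  FIRST(B) = { '(', 'c' }

To compute FIRST(B g D), process the symbols left to right:
Symbol B is a non-terminal. Add FIRST(B) \ {ε} = { '(', 'c' }
B is not nullable (ε ∉ FIRST(B)), so stop here.
FIRST(B g D) = { '(', 'c' }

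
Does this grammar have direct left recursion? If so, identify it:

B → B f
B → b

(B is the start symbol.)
Yes, B is left-recursive

Direct left recursion occurs when N → N α for some non-terminal N (the right-hand side begins with the left-hand side itself).

B → B f: LEFT RECURSIVE (starts with B)
B → b: starts with b

The grammar has direct left recursion on: B.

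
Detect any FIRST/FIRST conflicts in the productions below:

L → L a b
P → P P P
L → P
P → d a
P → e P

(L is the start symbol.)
Yes. L → L a b / L → P on { 'd', 'e' }; P → P P P / P → d a on { 'd' }; P → P P P / P → e P on { 'e' }

FIRST sets of the non-terminals at (or reachable through a nullable prefix from) the front of some alternative:
  FIRST(L) = { 'd', 'e' }
  FIRST(P) = { 'd', 'e' }

Productions for L:
  L → L a b: FIRST = { 'd', 'e' }
  L → P: FIRST = { 'd', 'e' }
Productions for P:
  P → P P P: FIRST = { 'd', 'e' }
  P → d a: FIRST = { 'd' }
  P → e P: FIRST = { 'e' }

Conflict for L: L → L a b and L → P
  Overlap: { 'd', 'e' }
Conflict for P: P → P P P and P → d a
  Overlap: { 'd' }
Conflict for P: P → P P P and P → e P
  Overlap: { 'e' }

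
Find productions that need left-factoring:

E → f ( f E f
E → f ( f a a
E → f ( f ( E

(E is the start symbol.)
Yes, E has productions with common prefix 'f ( f'

Left-factoring is needed when two productions for the same non-terminal
share a common prefix on the right-hand side.

Productions for E:
  E → f ( f E f
  E → f ( f a a
  E → f ( f ( E

Found common prefix 'f ( f' in productions for E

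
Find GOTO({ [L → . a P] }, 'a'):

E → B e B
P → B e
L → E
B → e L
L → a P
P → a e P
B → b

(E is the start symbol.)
GOTO(I, 'a') = CLOSURE({ [A → αX.β] : [A → α.Xβ] ∈ I, X = 'a' })

Items with dot before 'a', with the dot advanced:
  [L → . a P] → [L → a . P]
Closure of the advanced items:
  [L → a . P] has the dot before P: add [P → . B e], [P → . a e P]
  [P → . B e] has the dot before B: add [B → . e L], [B → . b]

GOTO = { [B → . b], [B → . e L], [L → a . P], [P → . B e], [P → . a e P] }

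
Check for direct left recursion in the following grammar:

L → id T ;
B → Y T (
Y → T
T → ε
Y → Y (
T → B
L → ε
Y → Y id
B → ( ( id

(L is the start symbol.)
Direct left recursion occurs when N → N α for some non-terminal N (the right-hand side begins with the left-hand side itself).

L → id T ;: starts with id
B → Y T (: starts with Y
Y → T: starts with T
T → ε: starts with ε
Y → Y (: LEFT RECURSIVE (starts with Y)
T → B: starts with B
L → ε: starts with ε
Y → Y id: LEFT RECURSIVE (starts with Y)
B → ( ( id: starts with '('

The grammar has direct left recursion on: Y.

Answer: Yes, Y is left-recursive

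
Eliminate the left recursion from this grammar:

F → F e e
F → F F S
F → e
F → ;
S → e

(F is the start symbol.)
F is directly left-recursive. The standard transformation for
  A → A α₁ | ... | A α_m | β₁ | ... | β_n
is
  A  → β₁ A' | ... | β_n A'
  A' → α₁ A' | ... | α_m A' | ε

F → e becomes F → e F'
F → ; becomes F → ; F'
F → F e e becomes F' → e e F'
F → F F S becomes F' → F S F'
Add F' → ε

Productions for other non-terminals are unchanged:
  S → e

Resulting grammar:
F → e F'
F → ; F'
F' → e e F'
F' → F S F'
F' → ε
S → e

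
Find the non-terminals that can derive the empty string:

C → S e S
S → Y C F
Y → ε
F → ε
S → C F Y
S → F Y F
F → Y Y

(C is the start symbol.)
A non-terminal is nullable if it can derive ε (the empty string): either it has an ε-production, or it has a production whose right-hand side consists entirely of nullable non-terminals.

ε-productions: Y → ε, F → ε
So Y, F are immediately nullable.
S → F Y F: every symbol on the right is nullable, so S is nullable too.
No further non-terminal can be added: every production for the remaining non-terminals contains a terminal or a non-nullable non-terminal.
Nullable = { 'F', 'S', 'Y' }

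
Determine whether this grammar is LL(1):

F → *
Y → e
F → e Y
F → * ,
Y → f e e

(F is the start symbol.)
No. Predict set conflict for F: { '*' }

For F:
  PREDICT(F → '*') = { '*' }
  PREDICT(F → e Y) = { 'e' }
  PREDICT(F → '*' ',') = { '*' }
For Y:
  PREDICT(Y → e) = { 'e' }
  PREDICT(Y → f e e) = { 'f' }

Conflict found: Predict set conflict for F: { '*' }
The grammar is NOT LL(1).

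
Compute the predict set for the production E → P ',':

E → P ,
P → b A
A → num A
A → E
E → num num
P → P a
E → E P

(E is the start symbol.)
PREDICT(E → P ',') = (FIRST(RHS) \ {ε}) ∪ (FOLLOW(E) if ε ∈ FIRST(RHS), i.e. RHS ⇒* ε)
FIRST(P) = { 'b' }
FIRST(P ',') = { 'b' }
ε ∉ FIRST(P ','), so FOLLOW(E) is not added.
PREDICT(E → P ',') = { 'b' }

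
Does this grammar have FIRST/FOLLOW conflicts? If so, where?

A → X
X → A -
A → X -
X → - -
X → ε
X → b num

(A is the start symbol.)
Yes. A → X '-' with FOLLOW(A) on { '-' }; X → A '-' with FOLLOW(X) on { '-' }; X → '-' '-' with FOLLOW(X) on { '-' }

A FIRST/FOLLOW conflict occurs when a non-terminal N has a nullable alternative N → β (β ⇒* ε) and another alternative N → α with FIRST(α) ∩ FOLLOW(N) ≠ ∅: on such a lookahead the parser cannot decide between expanding α and letting N vanish via β.

Nullable non-terminals: A, X.
FIRST sets used below: FIRST(X) = { '-', 'b', ε }, FIRST(A) = { '-', 'b', ε }

A: nullable alternative(s) A → X; FOLLOW(A) = { $, '-' }
  A → X: FIRST \ {ε} = { '-', 'b' } — this is the only nullable alternative, skip
  A → X -: FIRST \ {ε} = { '-', 'b' } — overlaps FOLLOW(A) on { '-' }: CONFLICT

X: nullable alternative(s) X → ε; FOLLOW(X) = { $, '-' }
  X → A -: FIRST \ {ε} = { '-', 'b' } — overlaps FOLLOW(X) on { '-' }: CONFLICT
  X → - -: FIRST \ {ε} = { '-' } — overlaps FOLLOW(X) on { '-' }: CONFLICT
  X → ε: FIRST \ {ε} = { } — this is the only nullable alternative, skip
  X → b num: FIRST \ {ε} = { 'b' } — disjoint from FOLLOW(X)

So the grammar has 3 FIRST/FOLLOW conflicts (marked CONFLICT above).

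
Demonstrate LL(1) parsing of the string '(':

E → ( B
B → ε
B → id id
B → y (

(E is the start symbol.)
Stack is shown with the top on the left.

Stack  Input  Action
--------------------
E $    ( $    output E → ( B
( B $  ( $    match '('
B $    $      output B → ε
$      $      accept

The string is accepted.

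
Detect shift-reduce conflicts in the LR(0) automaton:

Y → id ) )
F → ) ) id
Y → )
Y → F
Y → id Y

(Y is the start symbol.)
Yes — I1: [Y → ) .] vs [F → ) . ) id]; I5: [Y → ) .] vs [F → ) . ) id]; I7: [Y → id ) ) .] vs [F → ) ) . id]

A shift-reduce conflict occurs when an LR(0) state has both:
  - a complete (reduce) item [A → α .] (dot at the end), and
  - a shift item [B → β . c γ] (dot before a terminal).

Augment with Y' → Y and build the canonical LR(0) collection (I0 = CLOSURE({[Y' → . Y]}), then GOTO on every symbol after a dot until no new states appear). It has 10 states:
  I0: { [F → . ) ) id], [Y → . )], [Y → . F], [Y → . id ) )], [Y → . id Y], [Y' → . Y] }  — shift
  I1: { [F → ) . ) id], [Y → ) .] }  — shift, reduce
  I2: { [Y → F .] }  — reduce
  I3: { [Y' → Y .] }  — accept
  I4: { [F → . ) ) id], [Y → . )], [Y → . F], [Y → . id ) )], [Y → . id Y], [Y → id . ) )], [Y → id . Y] }  — shift
  I5: { [F → ) . ) id], [Y → ) .], [Y → id ) . )] }  — shift, reduce
  I6: { [Y → id Y .] }  — reduce
  I7: { [F → ) ) . id], [Y → id ) ) .] }  — shift, reduce
  I8: { [F → ) ) id .] }  — reduce
  I9: { [F → ) ) . id] }  — shift

I1 contains reduce item [Y → ) .] and shift item [F → ) . ) id] — shift-reduce conflict.
I5 contains reduce item [Y → ) .] and shift items [F → ) . ) id], [Y → id ) . )] — shift-reduce conflict.
I7 contains reduce item [Y → id ) ) .] and shift item [F → ) ) . id] — shift-reduce conflict.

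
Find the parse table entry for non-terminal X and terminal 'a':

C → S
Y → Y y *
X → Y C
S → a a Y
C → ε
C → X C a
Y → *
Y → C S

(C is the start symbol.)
To find M[X, 'a'], we find productions for X where 'a' is in the predict set (PREDICT(N → α) = (FIRST(α) \ {ε}) ∪ (FOLLOW(N) if α ⇒* ε)).

Relevant sets:
  FIRST(Y) = { '*', 'a' }

X → Y C: PREDICT = { '*', 'a' }
  'a' is in predict set, so this production goes in M[X, 'a']

M[X, 'a'] = X → Y C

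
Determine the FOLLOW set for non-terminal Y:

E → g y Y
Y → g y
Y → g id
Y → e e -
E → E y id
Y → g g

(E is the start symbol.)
To compute FOLLOW(Y), find every occurrence of Y on a right-hand side N → α Y β: add FIRST(β) \ {ε}, and if β is empty or nullable also add FOLLOW(N). Iterate to a fixed point.

In E → g y Y: Y is at the end, add FOLLOW(E)

The FOLLOW sets referred to above (computed the same way, to a fixed point):
  FOLLOW(E) = { $, 'y' }

Taking the union: FOLLOW(Y) = { $, 'y' }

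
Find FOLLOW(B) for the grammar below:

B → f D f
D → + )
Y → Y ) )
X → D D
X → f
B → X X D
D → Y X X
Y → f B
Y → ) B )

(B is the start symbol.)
B is the start symbol, so $ ∈ FOLLOW(B).
In Y → f B: B is at the end, add FOLLOW(Y)
In Y → ) B ): B is followed by ')', add FIRST(')') \ {ε} = { ')' }

The FOLLOW sets referred to above (computed the same way, to a fixed point):
  FOLLOW(Y) = { ')', '+', 'f' }

Taking the union: FOLLOW(B) = { $, ')', '+', 'f' }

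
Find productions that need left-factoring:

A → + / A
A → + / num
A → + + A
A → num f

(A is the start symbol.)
Left-factoring is needed when two productions for the same non-terminal
share a common prefix on the right-hand side.

Productions for A:
  A → + / A
  A → + / num
  A → + + A
  A → num f

Found common prefix '+' in productions for A

Answer: Yes, A has productions with common prefix '+'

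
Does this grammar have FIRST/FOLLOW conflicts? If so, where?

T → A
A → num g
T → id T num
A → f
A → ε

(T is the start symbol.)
Nullable non-terminals: A, T.
FIRST sets used below: FIRST(A) = { 'f', 'num', ε }

A: nullable alternative(s) A → ε; FOLLOW(A) = { $, 'num' }
  A → num g: FIRST \ {ε} = { 'num' } — overlaps FOLLOW(A) on { 'num' }: CONFLICT
  A → f: FIRST \ {ε} = { 'f' } — disjoint from FOLLOW(A)
  A → ε: FIRST \ {ε} = { } — this is the only nullable alternative, skip

T: nullable alternative(s) T → A; FOLLOW(T) = { $, 'num' }
  T → A: FIRST \ {ε} = { 'f', 'num' } — this is the only nullable alternative, skip
  T → id T num: FIRST \ {ε} = { 'id' } — disjoint from FOLLOW(T)

So the grammar has 1 FIRST/FOLLOW conflict (marked CONFLICT above).

Answer: Yes. A → num g with FOLLOW(A) on { 'num' }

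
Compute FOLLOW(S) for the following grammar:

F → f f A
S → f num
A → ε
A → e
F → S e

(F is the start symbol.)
To compute FOLLOW(S), find every occurrence of S on a right-hand side N → α S β: add FIRST(β) \ {ε}, and if β is empty or nullable also add FOLLOW(N). Iterate to a fixed point.

In F → S e: S is followed by e, add FIRST(e) \ {ε} = { 'e' }

Taking the union: FOLLOW(S) = { 'e' }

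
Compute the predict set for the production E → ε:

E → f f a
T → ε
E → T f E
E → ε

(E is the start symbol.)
{ $ }

PREDICT(E → ε) = (FIRST(RHS) \ {ε}) ∪ (FOLLOW(E) if ε ∈ FIRST(RHS), i.e. RHS ⇒* ε)
The right-hand side is ε (FIRST(ε) = { ε }), so the predict set is FOLLOW(E) = { $ }
PREDICT(E → ε) = { $ }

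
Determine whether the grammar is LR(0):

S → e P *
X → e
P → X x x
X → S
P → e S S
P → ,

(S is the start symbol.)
No. Shift-reduce conflict between [X → e .] and [P → . ,]

A grammar is LR(0) if no state in the canonical LR(0) collection has:
  - both a shift item (dot before a terminal) and a complete item (shift-reduce conflict), or
  - two or more complete items (reduce-reduce conflict; the accept item [S' → S .] counts as a complete item here).

Augment with S' → S and build the canonical LR(0) collection (I0 = CLOSURE({[S' → . S]}), then GOTO on every symbol after a dot until no new states appear). It has 13 states:
  I0: { [S → . e P *], [S' → . S] }  — shift
  I1: { [S' → S .] }  — accept
  I2: { [P → . ,], [P → . X x x], [P → . e S S], [S → . e P *], [S → e . P *], [X → . S], [X → . e] }  — shift
  I3: { [P → , .] }  — reduce
  I4: { [S → e P . *] }  — shift
  I5: { [X → S .] }  — reduce
  I6: { [P → X . x x] }  — shift
  I7: { [P → . ,], [P → . X x x], [P → . e S S], [P → e . S S], [S → . e P *], [S → e . P *], [X → . S], [X → . e], [X → e .] }  — shift, reduce
  I8: { [P → e S . S], [S → . e P *], [X → S .] }  — shift, reduce
  I9: { [P → e S S .] }  — reduce
  I10: { [P → X x . x] }  — shift
  I11: { [P → X x x .] }  — reduce
  I12: { [S → e P * .] }  — reduce

Conflict in state I7:
  Shift-reduce conflict between [X → e .] and [P → . ,]
So the grammar is NOT LR(0).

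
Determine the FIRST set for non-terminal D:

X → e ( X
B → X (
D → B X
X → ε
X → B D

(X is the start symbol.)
{ '(', 'e' }

FIRST sets of the other non-terminals involved (by the same procedure, iterated to a fixed point):
  FIRST(B) = { '(', 'e' }

From D → B X:
  - B is a non-terminal: add FIRST(B) \ {ε} = { '(', 'e' }
    B is not nullable, so stop

Collecting: FIRST(D) = { '(', 'e' }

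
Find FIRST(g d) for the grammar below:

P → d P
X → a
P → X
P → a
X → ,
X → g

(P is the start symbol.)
{ 'g' }

To compute FIRST(g d), process the symbols left to right:
Symbol g is a terminal. Add 'g' and stop.
FIRST(g d) = { 'g' }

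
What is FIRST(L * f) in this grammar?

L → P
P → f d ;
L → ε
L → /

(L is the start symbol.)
{ '*', '/', 'f' }

FIRST sets of the non-terminals involved (from the grammar, by fixed-point iteration):
  FIRST(L) = { '/', 'f', ε }

To compute FIRST(L * f), process the symbols left to right:
Symbol L is a non-terminal. Add FIRST(L) \ {ε} = { '/', 'f' }
L is nullable (ε ∈ FIRST(L)), continue to the next symbol.
Symbol * is a terminal. Add '*' and stop.
FIRST(L * f) = { '*', '/', 'f' }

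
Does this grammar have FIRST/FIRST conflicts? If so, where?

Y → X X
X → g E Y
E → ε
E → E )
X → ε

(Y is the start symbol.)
No FIRST/FIRST conflicts.

FIRST sets of the non-terminals at (or reachable through a nullable prefix from) the front of some alternative:
  FIRST(E) = { ')', ε }

Productions for X:
  X → g E Y: FIRST = { 'g' }
  X → ε: FIRST = { ε }
Productions for E:
  E → ε: FIRST = { ε }
  E → E ): FIRST = { ')' }
Y has only one production, so no FIRST/FIRST conflict is possible there.

All alternatives of each non-terminal have pairwise disjoint FIRST sets.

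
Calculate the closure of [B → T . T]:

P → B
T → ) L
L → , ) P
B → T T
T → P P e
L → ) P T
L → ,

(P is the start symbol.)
{ [B → . T T], [B → T . T], [P → . B], [T → . ) L], [T → . P P e] }

To compute CLOSURE, for each item [A → α.Bβ] where B is a non-terminal, add [B → .γ] for all productions B → γ; repeat for the newly added items until nothing changes.

Start with: [B → T . T]
  [B → T . T] has the dot before T: add [T → . ) L], [T → . P P e]
  [T → . P P e] has the dot before P: add [P → . B]
  [P → . B] has the dot before B: add [B → . T T]
No further items can be added.

CLOSURE = { [B → . T T], [B → T . T], [P → . B], [T → . ) L], [T → . P P e] }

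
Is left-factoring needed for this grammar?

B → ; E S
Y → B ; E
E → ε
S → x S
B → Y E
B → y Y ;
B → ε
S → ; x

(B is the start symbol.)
Left-factoring is needed when two productions for the same non-terminal
share a common prefix on the right-hand side.

Productions for B:
  B → ; E S
  B → Y E
  B → y Y ;
  B → ε
Productions for S:
  S → x S
  S → ; x

No common prefixes found.

Answer: No, left-factoring is not needed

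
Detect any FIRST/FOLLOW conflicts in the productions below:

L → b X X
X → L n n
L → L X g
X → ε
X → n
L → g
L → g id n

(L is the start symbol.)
Yes. X → L n n with FOLLOW(X) on { 'b', 'g' }; X → n with FOLLOW(X) on { 'n' }

A FIRST/FOLLOW conflict occurs when a non-terminal N has a nullable alternative N → β (β ⇒* ε) and another alternative N → α with FIRST(α) ∩ FOLLOW(N) ≠ ∅: on such a lookahead the parser cannot decide between expanding α and letting N vanish via β.

Nullable non-terminals: X.
FIRST sets used below: FIRST(L) = { 'b', 'g' }

X: nullable alternative(s) X → ε; FOLLOW(X) = { $, 'b', 'g', 'n' }
  X → L n n: FIRST \ {ε} = { 'b', 'g' } — overlaps FOLLOW(X) on { 'b', 'g' }: CONFLICT
  X → ε: FIRST \ {ε} = { } — this is the only nullable alternative, skip
  X → n: FIRST \ {ε} = { 'n' } — overlaps FOLLOW(X) on { 'n' }: CONFLICT

L has no nullable alternative, so no FIRST/FOLLOW check is needed there.

So the grammar has 2 FIRST/FOLLOW conflicts (marked CONFLICT above).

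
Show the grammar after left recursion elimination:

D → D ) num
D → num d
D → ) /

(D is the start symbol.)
D is directly left-recursive. The standard transformation for
  A → A α₁ | ... | A α_m | β₁ | ... | β_n
is
  A  → β₁ A' | ... | β_n A'
  A' → α₁ A' | ... | α_m A' | ε

D → num d becomes D → num d D'
D → ) / becomes D → ) / D'
D → D ) num becomes D' → ) num D'
Add D' → ε

Resulting grammar:
D → num d D'
D → ) / D'
D' → ) num D'
D' → ε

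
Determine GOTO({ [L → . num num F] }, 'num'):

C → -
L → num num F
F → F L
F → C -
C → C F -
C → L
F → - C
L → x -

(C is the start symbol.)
{ [L → num . num F] }

GOTO(I, 'num') = CLOSURE({ [A → αX.β] : [A → α.Xβ] ∈ I, X = 'num' })

Items with dot before 'num', with the dot advanced:
  [L → . num num F] → [L → num . num F]
Closure adds nothing (no advanced item has the dot before a non-terminal).

GOTO = { [L → num . num F] }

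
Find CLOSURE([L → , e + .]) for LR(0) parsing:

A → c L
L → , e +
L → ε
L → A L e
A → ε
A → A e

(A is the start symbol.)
{ [L → , e + .] }

To compute CLOSURE, for each item [A → α.Bβ] where B is a non-terminal, add [B → .γ] for all productions B → γ; repeat for the newly added items until nothing changes.

Start with: [L → , e + .]
The dot is at the end, so nothing is added.

CLOSURE = { [L → , e + .] }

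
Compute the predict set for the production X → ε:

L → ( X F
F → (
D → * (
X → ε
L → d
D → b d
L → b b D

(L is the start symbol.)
PREDICT(X → ε) = (FIRST(RHS) \ {ε}) ∪ (FOLLOW(X) if ε ∈ FIRST(RHS), i.e. RHS ⇒* ε)
The right-hand side is ε (FIRST(ε) = { ε }), so the predict set is FOLLOW(X) = { '(' }
PREDICT(X → ε) = { '(' }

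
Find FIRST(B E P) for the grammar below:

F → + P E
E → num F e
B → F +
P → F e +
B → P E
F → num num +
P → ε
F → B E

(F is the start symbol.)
{ '+', 'num' }

FIRST sets of the non-terminals involved (from the grammar, by fixed-point iteration):
  FIRST(B) = { '+', 'num' }

To compute FIRST(B E P), process the symbols left to right:
Symbol B is a non-terminal. Add FIRST(B) \ {ε} = { '+', 'num' }
B is not nullable (ε ∉ FIRST(B)), so stop here.
FIRST(B E P) = { '+', 'num' }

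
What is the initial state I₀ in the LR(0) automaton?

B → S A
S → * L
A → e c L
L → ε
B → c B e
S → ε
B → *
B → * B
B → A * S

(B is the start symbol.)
{ [A → . e c L], [B → . * B], [B → . *], [B → . A * S], [B → . S A], [B → . c B e], [B' → . B], [S → . * L], [S → .] }

First, augment the grammar with B' → B
I₀ = CLOSURE({ [B' → . B] }):
  [B' → . B] has the dot before B: add [B → . S A], [B → . c B e], [B → . *], [B → . * B], [B → . A * S]
  [B → . S A] has the dot before S: add [S → . * L], [S → .]
  [B → . A * S] has the dot before A: add [A → . e c L]
No further items can be added.

I₀ = { [A → . e c L], [B → . * B], [B → . *], [B → . A * S], [B → . S A], [B → . c B e], [B' → . B], [S → . * L], [S → .] }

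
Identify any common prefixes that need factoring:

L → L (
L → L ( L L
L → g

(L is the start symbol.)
Yes, L has productions with common prefix 'L ('

Left-factoring is needed when two productions for the same non-terminal
share a common prefix on the right-hand side.

Productions for L:
  L → L (
  L → L ( L L
  L → g

Found common prefix 'L (' in productions for L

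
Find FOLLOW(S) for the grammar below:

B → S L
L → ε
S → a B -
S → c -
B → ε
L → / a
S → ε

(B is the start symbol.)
In B → S L: S is followed by L, add FIRST(L) \ {ε} = { '/' }
  L is nullable, so also add FOLLOW(B)

The FOLLOW sets referred to above (computed the same way, to a fixed point):
  FOLLOW(B) = { $, '-' }

Taking the union: FOLLOW(S) = { $, '-', '/' }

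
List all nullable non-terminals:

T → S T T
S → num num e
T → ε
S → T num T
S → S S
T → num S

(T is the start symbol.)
ε-productions: T → ε
So T is immediately nullable.
No further non-terminal can be added: every production for the remaining non-terminals contains a terminal or a non-nullable non-terminal.
Nullable = { 'T' }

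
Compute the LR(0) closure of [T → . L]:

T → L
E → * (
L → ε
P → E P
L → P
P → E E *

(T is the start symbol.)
{ [E → . * (], [L → . P], [L → .], [P → . E E *], [P → . E P], [T → . L] }

To compute CLOSURE, for each item [A → α.Bβ] where B is a non-terminal, add [B → .γ] for all productions B → γ; repeat for the newly added items until nothing changes.

Start with: [T → . L]
  [T → . L] has the dot before L: add [L → .], [L → . P]
  [L → . P] has the dot before P: add [P → . E P], [P → . E E *]
  [P → . E P] has the dot before E: add [E → . * (]
No further items can be added.

CLOSURE = { [E → . * (], [L → . P], [L → .], [P → . E E *], [P → . E P], [T → . L] }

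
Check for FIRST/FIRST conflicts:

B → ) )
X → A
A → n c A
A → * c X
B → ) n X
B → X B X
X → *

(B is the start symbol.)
FIRST sets of the non-terminals at (or reachable through a nullable prefix from) the front of some alternative:
  FIRST(X) = { '*', 'n' }
  FIRST(A) = { '*', 'n' }

Productions for B:
  B → ) ): FIRST = { ')' }
  B → ) n X: FIRST = { ')' }
  B → X B X: FIRST = { '*', 'n' }
Productions for X:
  X → A: FIRST = { '*', 'n' }
  X → *: FIRST = { '*' }
Productions for A:
  A → n c A: FIRST = { 'n' }
  A → * c X: FIRST = { '*' }

Conflict for B: B → ) ) and B → ) n X
  Overlap: { ')' }
Conflict for X: X → A and X → *
  Overlap: { '*' }

Answer: Yes. B → ')' ')' / B → ')' n X on { ')' }; X → A / X → '*' on { '*' }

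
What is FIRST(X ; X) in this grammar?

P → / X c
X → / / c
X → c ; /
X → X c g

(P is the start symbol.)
FIRST sets of the non-terminals involved (from the grammar, by fixed-point iteration):
  FIRST(X) = { '/', 'c' }

To compute FIRST(X ; X), process the symbols left to right:
Symbol X is a non-terminal. Add FIRST(X) \ {ε} = { '/', 'c' }
X is not nullable (ε ∉ FIRST(X)), so stop here.
FIRST(X ; X) = { '/', 'c' }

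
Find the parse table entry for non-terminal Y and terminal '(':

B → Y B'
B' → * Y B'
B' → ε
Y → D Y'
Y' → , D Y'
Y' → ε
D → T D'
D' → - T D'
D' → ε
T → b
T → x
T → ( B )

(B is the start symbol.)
To find M[Y, '('], we find productions for Y where '(' is in the predict set (PREDICT(N → α) = (FIRST(α) \ {ε}) ∪ (FOLLOW(N) if α ⇒* ε)).

Relevant sets:
  FIRST(D) = { '(', 'b', 'x' }

Y → D Y': PREDICT = { '(', 'b', 'x' }
  '(' is in predict set, so this production goes in M[Y, '(']

M[Y, '('] = Y → D Y'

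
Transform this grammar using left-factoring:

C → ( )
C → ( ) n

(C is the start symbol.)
C → ( ) C'
C' → ε
C' → n

Left-factoring transforms A → αβ₁ | αβ₂ into A → αA' and A' → β₁ | β₂
(α is the longest common prefix among the alternatives). Repeat until
no nonterminal has two alternatives with a common prefix.

Round 1: C has alternatives sharing prefix '( )'. Introduce C': C → ( ) C'
  Add: C' → ε
  Add: C' → n

No remaining common prefixes — done.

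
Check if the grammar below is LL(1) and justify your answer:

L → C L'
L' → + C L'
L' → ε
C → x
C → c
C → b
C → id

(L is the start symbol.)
A grammar is LL(1) if for each non-terminal N with multiple productions, the predict sets of those productions are pairwise disjoint, where PREDICT(N → α) = (FIRST(α) \ {ε}) ∪ (FOLLOW(N) if α ⇒* ε).

Relevant sets:
  FOLLOW(L') = { $ }

For L':
  PREDICT(L' → '+' C L') = { '+' }
  PREDICT(L' → ε) = { $ }
For C:
  PREDICT(C → x) = { 'x' }
  PREDICT(C → c) = { 'c' }
  PREDICT(C → b) = { 'b' }
  PREDICT(C → id) = { 'id' }
L has a single production, so nothing to check there.

All predict sets are disjoint. The grammar IS LL(1).

Answer: Yes, the grammar is LL(1).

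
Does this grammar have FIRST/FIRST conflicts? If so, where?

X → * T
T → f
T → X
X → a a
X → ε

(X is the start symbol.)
No FIRST/FIRST conflicts.

A FIRST/FIRST conflict occurs when two productions N → α and N → β for the same non-terminal have FIRST(α) ∩ FIRST(β) ≠ ∅ (with ε ∈ FIRST of a nullable right-hand side, so two nullable alternatives also conflict).

FIRST sets of the non-terminals at (or reachable through a nullable prefix from) the front of some alternative:
  FIRST(X) = { '*', 'a', ε }

Productions for X:
  X → * T: FIRST = { '*' }
  X → a a: FIRST = { 'a' }
  X → ε: FIRST = { ε }
Productions for T:
  T → f: FIRST = { 'f' }
  T → X: FIRST = { '*', 'a', ε }

All alternatives of each non-terminal have pairwise disjoint FIRST sets.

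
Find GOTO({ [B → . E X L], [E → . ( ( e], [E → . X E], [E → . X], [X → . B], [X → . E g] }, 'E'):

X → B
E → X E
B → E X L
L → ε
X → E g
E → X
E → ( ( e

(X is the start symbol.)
GOTO(I, 'E') = CLOSURE({ [A → αX.β] : [A → α.Xβ] ∈ I, X = 'E' })

Items with dot before 'E', with the dot advanced:
  [B → . E X L] → [B → E . X L]
  [X → . E g] → [X → E . g]
Closure of the advanced items:
  [B → E . X L] has the dot before X: add [X → . B], [X → . E g]
  [X → . B] has the dot before B: add [B → . E X L]
  [X → . E g] has the dot before E: add [E → . X E], [E → . X], [E → . ( ( e]

GOTO = { [B → . E X L], [B → E . X L], [E → . ( ( e], [E → . X E], [E → . X], [X → . B], [X → . E g], [X → E . g] }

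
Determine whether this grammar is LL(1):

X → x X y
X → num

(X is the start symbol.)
A grammar is LL(1) if for each non-terminal N with multiple productions, the predict sets of those productions are pairwise disjoint, where PREDICT(N → α) = (FIRST(α) \ {ε}) ∪ (FOLLOW(N) if α ⇒* ε).

For X:
  PREDICT(X → x X y) = { 'x' }
  PREDICT(X → num) = { 'num' }

All predict sets are disjoint. The grammar IS LL(1).

Answer: Yes, the grammar is LL(1).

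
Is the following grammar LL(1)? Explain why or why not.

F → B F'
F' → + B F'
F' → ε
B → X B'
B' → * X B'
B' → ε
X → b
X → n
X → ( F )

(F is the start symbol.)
Relevant sets:
  FOLLOW(F') = { $, ')' }
  FOLLOW(B') = { $, ')', '+' }

For F':
  PREDICT(F' → '+' B F') = { '+' }
  PREDICT(F' → ε) = { $, ')' }
For B':
  PREDICT(B' → '*' X B') = { '*' }
  PREDICT(B' → ε) = { $, ')', '+' }
For X:
  PREDICT(X → b) = { 'b' }
  PREDICT(X → n) = { 'n' }
  PREDICT(X → '(' F ')') = { '(' }
F, B have a single production, so nothing to check there.

All predict sets are disjoint. The grammar IS LL(1).

Answer: Yes, the grammar is LL(1).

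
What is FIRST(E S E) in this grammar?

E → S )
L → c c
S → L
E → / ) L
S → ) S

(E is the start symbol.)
{ ')', '/', 'c' }

FIRST sets of the non-terminals involved (from the grammar, by fixed-point iteration):
  FIRST(E) = { ')', '/', 'c' }

To compute FIRST(E S E), process the symbols left to right:
Symbol E is a non-terminal. Add FIRST(E) \ {ε} = { ')', '/', 'c' }
E is not nullable (ε ∉ FIRST(E)), so stop here.
FIRST(E S E) = { ')', '/', 'c' }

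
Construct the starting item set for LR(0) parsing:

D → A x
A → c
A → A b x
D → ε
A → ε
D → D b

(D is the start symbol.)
{ [A → . A b x], [A → . c], [A → .], [D → . A x], [D → . D b], [D → .], [D' → . D] }

First, augment the grammar with D' → D
I₀ = CLOSURE({ [D' → . D] }):
  [D' → . D] has the dot before D: add [D → . A x], [D → .], [D → . D b]
  [D → . A x] has the dot before A: add [A → . c], [A → . A b x], [A → .]
No further items can be added.

I₀ = { [A → . A b x], [A → . c], [A → .], [D → . A x], [D → . D b], [D → .], [D' → . D] }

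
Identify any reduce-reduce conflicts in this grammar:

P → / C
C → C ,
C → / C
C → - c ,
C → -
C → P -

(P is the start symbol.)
A reduce-reduce conflict occurs when an LR(0) state has two complete items [A → α .] and [B → β .] — both call for a reduction, and with no lookahead the parser cannot choose between them.

Augment with P' → P and build the canonical LR(0) collection (I0 = CLOSURE({[P' → . P]}), then GOTO on every symbol after a dot until no new states appear). It has 12 states:
  I0: { [P → . / C], [P' → . P] }  — shift
  I1: { [C → . - c ,], [C → . -], [C → . / C], [C → . C ,], [C → . P -], [P → . / C], [P → / . C] }  — shift
  I2: { [P' → P .] }  — accept
  I3: { [C → - . c ,], [C → - .] }  — shift, reduce
  I4: { [C → . - c ,], [C → . -], [C → . / C], [C → . C ,], [C → . P -], [C → / . C], [P → . / C], [P → / . C] }  — shift
  I5: { [C → C . ,], [P → / C .] }  — shift, reduce
  I6: { [C → P . -] }  — shift
  I7: { [C → P - .] }  — reduce
  I8: { [C → C , .] }  — reduce
  I9: { [C → / C .], [C → C . ,], [P → / C .] }  — shift, 2 reduces
  I10: { [C → - c . ,] }  — shift
  I11: { [C → - c , .] }  — reduce

I9 contains complete items [C → / C .], [P → / C .] — reduce-reduce conflict.

Answer: Yes — I9: [C → / C .] vs [P → / C .]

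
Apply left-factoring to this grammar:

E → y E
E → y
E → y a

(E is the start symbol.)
Left-factoring transforms A → αβ₁ | αβ₂ into A → αA' and A' → β₁ | β₂
(α is the longest common prefix among the alternatives). Repeat until
no nonterminal has two alternatives with a common prefix.

Round 1: E has alternatives sharing prefix 'y'. Introduce E': E → y E'
  Add: E' → E
  Add: E' → ε
  Add: E' → a

No remaining common prefixes — done.

Resulting grammar:
E → y E'
E' → E
E' → ε
E' → a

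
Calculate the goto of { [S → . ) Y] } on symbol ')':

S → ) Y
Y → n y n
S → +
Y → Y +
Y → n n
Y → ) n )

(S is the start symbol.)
{ [S → ) . Y], [Y → . ) n )], [Y → . Y +], [Y → . n n], [Y → . n y n] }

GOTO(I, ')') = CLOSURE({ [A → αX.β] : [A → α.Xβ] ∈ I, X = ')' })

Items with dot before ')', with the dot advanced:
  [S → . ) Y] → [S → ) . Y]
Closure of the advanced items:
  [S → ) . Y] has the dot before Y: add [Y → . n y n], [Y → . Y +], [Y → . n n], [Y → . ) n )]

GOTO = { [S → ) . Y], [Y → . ) n )], [Y → . Y +], [Y → . n n], [Y → . n y n] }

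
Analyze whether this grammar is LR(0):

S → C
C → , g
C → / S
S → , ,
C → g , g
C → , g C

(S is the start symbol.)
No. Shift-reduce conflict between [C → , g .] and [C → . , g]

Augment with S' → S and build the canonical LR(0) collection (I0 = CLOSURE({[S' → . S]}), then GOTO on every symbol after a dot until no new states appear). It has 13 states:
  I0: { [C → . , g C], [C → . , g], [C → . / S], [C → . g , g], [S → . , ,], [S → . C], [S' → . S] }  — shift
  I1: { [C → , . g C], [C → , . g], [S → , . ,] }  — shift
  I2: { [C → . , g C], [C → . , g], [C → . / S], [C → . g , g], [C → / . S], [S → . , ,], [S → . C] }  — shift
  I3: { [S → C .] }  — reduce
  I4: { [S' → S .] }  — accept
  I5: { [C → g . , g] }  — shift
  I6: { [C → g , . g] }  — shift
  I7: { [C → g , g .] }  — reduce
  I8: { [C → / S .] }  — reduce
  I9: { [S → , , .] }  — reduce
  I10: { [C → , g . C], [C → , g .], [C → . , g C], [C → . , g], [C → . / S], [C → . g , g] }  — shift, reduce
  I11: { [C → , . g C], [C → , . g] }  — shift
  I12: { [C → , g C .] }  — reduce

Conflict in state I10:
  Shift-reduce conflict between [C → , g .] and [C → . , g]
So the grammar is NOT LR(0).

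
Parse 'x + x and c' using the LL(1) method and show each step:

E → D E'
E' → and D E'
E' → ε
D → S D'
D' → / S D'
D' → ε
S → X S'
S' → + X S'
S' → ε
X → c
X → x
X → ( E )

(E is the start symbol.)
LL(1) parsing maintains a stack (initially the start symbol over $) and the input. At each step: if the stack top is a terminal, match it against the current input token; if it is a non-terminal N, replace it with the RHS of M[N, lookahead] (the unique production whose predict set contains the lookahead).

Stack is shown with the top on the left.

Stack           Input          Action
-------------------------------------
E $             x + x and c $  output E → D E'
D E' $          x + x and c $  output D → S D'
S D' E' $       x + x and c $  output S → X S'
X S' D' E' $    x + x and c $  output X → x
x S' D' E' $    x + x and c $  match 'x'
S' D' E' $      + x and c $    output S' → + X S'
+ X S' D' E' $  + x and c $    match '+'
X S' D' E' $    x and c $      output X → x
x S' D' E' $    x and c $      match 'x'
S' D' E' $      and c $        output S' → ε
D' E' $         and c $        output D' → ε
E' $            and c $        output E' → and D E'
and D E' $      and c $        match 'and'
D E' $          c $            output D → S D'
S D' E' $       c $            output S → X S'
X S' D' E' $    c $            output X → c
c S' D' E' $    c $            match 'c'
S' D' E' $      $              output S' → ε
D' E' $         $              output D' → ε
E' $            $              output E' → ε
$               $              accept

The string is accepted.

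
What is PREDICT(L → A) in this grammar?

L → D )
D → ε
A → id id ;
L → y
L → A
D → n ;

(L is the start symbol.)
PREDICT(L → A) = (FIRST(RHS) \ {ε}) ∪ (FOLLOW(L) if ε ∈ FIRST(RHS), i.e. RHS ⇒* ε)
FIRST(A) = { 'id' }
FIRST(A) = { 'id' }
ε ∉ FIRST(A), so FOLLOW(L) is not added.
PREDICT(L → A) = { 'id' }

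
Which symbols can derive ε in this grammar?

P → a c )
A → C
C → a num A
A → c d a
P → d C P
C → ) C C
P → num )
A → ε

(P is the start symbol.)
{ 'A' }

A non-terminal is nullable if it can derive ε (the empty string): either it has an ε-production, or it has a production whose right-hand side consists entirely of nullable non-terminals.

ε-productions: A → ε
So A is immediately nullable.
No further non-terminal can be added: every production for the remaining non-terminals contains a terminal or a non-nullable non-terminal.
Nullable = { 'A' }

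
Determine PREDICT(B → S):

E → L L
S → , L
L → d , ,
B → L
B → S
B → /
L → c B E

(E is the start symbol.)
PREDICT(B → S) = (FIRST(RHS) \ {ε}) ∪ (FOLLOW(B) if ε ∈ FIRST(RHS), i.e. RHS ⇒* ε)
FIRST(S) = { ',' }
FIRST(S) = { ',' }
ε ∉ FIRST(S), so FOLLOW(B) is not added.
PREDICT(B → S) = { ',' }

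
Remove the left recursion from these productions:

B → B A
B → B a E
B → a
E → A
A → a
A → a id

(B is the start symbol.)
B → a B'
B' → A B'
B' → a E B'
B' → ε
E → A
A → a
A → a id

B is directly left-recursive. The standard transformation for
  A → A α₁ | ... | A α_m | β₁ | ... | β_n
is
  A  → β₁ A' | ... | β_n A'
  A' → α₁ A' | ... | α_m A' | ε

B → a becomes B → a B'
B → B A becomes B' → A B'
B → B a E becomes B' → a E B'
Add B' → ε

Productions for other non-terminals are unchanged:
  E → A
  A → a
  A → a id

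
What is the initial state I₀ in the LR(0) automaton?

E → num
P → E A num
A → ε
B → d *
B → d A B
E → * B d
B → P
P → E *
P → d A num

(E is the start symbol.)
{ [E → . * B d], [E → . num], [E' → . E] }

First, augment the grammar with E' → E
I₀ = CLOSURE({ [E' → . E] }):
  [E' → . E] has the dot before E: add [E → . num], [E → . * B d]
No further items can be added.

I₀ = { [E → . * B d], [E → . num], [E' → . E] }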